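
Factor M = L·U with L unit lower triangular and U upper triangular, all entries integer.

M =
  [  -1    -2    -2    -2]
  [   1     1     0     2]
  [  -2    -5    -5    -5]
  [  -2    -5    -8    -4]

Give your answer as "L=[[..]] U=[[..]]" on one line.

L=[[1,0,0,0],[-1,1,0,0],[2,1,1,0],[2,1,-2,1]] U=[[-1,-2,-2,-2],[0,-1,-2,0],[0,0,1,-1],[0,0,0,-2]]

  R1 -= -1·R0 → [0,-1,-2,0]
  R2 -= 2·R0 → [0,-1,-1,-1]
  R3 -= 2·R0 → [0,-1,-4,0]
  R2 -= 1·R1 → [0,0,1,-1]
  R3 -= 1·R1 → [0,0,-2,0]
  R3 -= -2·R2 → [0,0,0,-2]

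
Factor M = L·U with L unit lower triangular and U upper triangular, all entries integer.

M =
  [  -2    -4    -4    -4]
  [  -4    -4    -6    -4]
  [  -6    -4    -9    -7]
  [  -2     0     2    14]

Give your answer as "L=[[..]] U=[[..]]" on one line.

  row1 -= 2·row0 → [0,4,2,4]
  row2 -= 3·row0 → [0,8,3,5]
  row3 -= 1·row0 → [0,4,6,18]
  row2 -= 2·row1 → [0,0,-1,-3]
  row3 -= 1·row1 → [0,0,4,14]
  row3 -= -4·row2 → [0,0,0,2]

L=[[1,0,0,0],[2,1,0,0],[3,2,1,0],[1,1,-4,1]] U=[[-2,-4,-4,-4],[0,4,2,4],[0,0,-1,-3],[0,0,0,2]]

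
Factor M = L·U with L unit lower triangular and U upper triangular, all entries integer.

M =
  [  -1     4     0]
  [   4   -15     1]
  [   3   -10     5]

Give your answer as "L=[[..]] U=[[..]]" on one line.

L=[[1,0,0],[-4,1,0],[-3,2,1]] U=[[-1,4,0],[0,1,1],[0,0,3]]

  row1 -= -4·row0 → [0,1,1]
  row2 -= -3·row0 → [0,2,5]
  row2 -= 2·row1 → [0,0,3]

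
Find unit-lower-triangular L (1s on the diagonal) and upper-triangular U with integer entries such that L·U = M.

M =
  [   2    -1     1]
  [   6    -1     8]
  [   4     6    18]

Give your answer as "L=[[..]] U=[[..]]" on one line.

  R1 -= 3·R0 → [0,2,5]
  R2 -= 2·R0 → [0,8,16]
  R2 -= 4·R1 → [0,0,-4]

L=[[1,0,0],[3,1,0],[2,4,1]] U=[[2,-1,1],[0,2,5],[0,0,-4]]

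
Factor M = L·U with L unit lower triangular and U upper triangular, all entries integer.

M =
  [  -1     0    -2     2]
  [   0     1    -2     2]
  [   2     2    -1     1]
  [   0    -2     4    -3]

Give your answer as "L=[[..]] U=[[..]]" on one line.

  row1 -= 0·row0 → [0,1,-2,2]
  row2 -= -2·row0 → [0,2,-5,5]
  row3 -= 0·row0 → [0,-2,4,-3]
  row2 -= 2·row1 → [0,0,-1,1]
  row3 -= -2·row1 → [0,0,0,1]
  row3 -= 0·row2 → [0,0,0,1]

L=[[1,0,0,0],[0,1,0,0],[-2,2,1,0],[0,-2,0,1]] U=[[-1,0,-2,2],[0,1,-2,2],[0,0,-1,1],[0,0,0,1]]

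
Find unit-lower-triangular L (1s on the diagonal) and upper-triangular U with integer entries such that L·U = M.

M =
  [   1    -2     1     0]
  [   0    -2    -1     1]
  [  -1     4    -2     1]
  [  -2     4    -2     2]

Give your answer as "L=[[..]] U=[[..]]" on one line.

L=[[1,0,0,0],[0,1,0,0],[-1,-1,1,0],[-2,0,0,1]] U=[[1,-2,1,0],[0,-2,-1,1],[0,0,-2,2],[0,0,0,2]]

  row1 -= 0·row0 → [0,-2,-1,1]
  row2 -= -1·row0 → [0,2,-1,1]
  row3 -= -2·row0 → [0,0,0,2]
  row2 -= -1·row1 → [0,0,-2,2]
  row3 -= 0·row1 → [0,0,0,2]
  row3 -= 0·row2 → [0,0,0,2]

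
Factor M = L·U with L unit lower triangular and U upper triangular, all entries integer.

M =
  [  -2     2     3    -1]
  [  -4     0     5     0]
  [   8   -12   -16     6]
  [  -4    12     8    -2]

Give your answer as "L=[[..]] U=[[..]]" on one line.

  row1 -= 2·row0 → [0,-4,-1,2]
  row2 -= -4·row0 → [0,-4,-4,2]
  row3 -= 2·row0 → [0,8,2,0]
  row2 -= 1·row1 → [0,0,-3,0]
  row3 -= -2·row1 → [0,0,0,4]
  row3 -= 0·row2 → [0,0,0,4]

L=[[1,0,0,0],[2,1,0,0],[-4,1,1,0],[2,-2,0,1]] U=[[-2,2,3,-1],[0,-4,-1,2],[0,0,-3,0],[0,0,0,4]]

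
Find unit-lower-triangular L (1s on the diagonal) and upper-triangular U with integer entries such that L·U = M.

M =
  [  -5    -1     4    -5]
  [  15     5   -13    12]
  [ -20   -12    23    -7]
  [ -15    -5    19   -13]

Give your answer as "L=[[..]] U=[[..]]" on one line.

  R1 -= -3·R0 → [0,2,-1,-3]
  R2 -= 4·R0 → [0,-8,7,13]
  R3 -= 3·R0 → [0,-2,7,2]
  R2 -= -4·R1 → [0,0,3,1]
  R3 -= -1·R1 → [0,0,6,-1]
  R3 -= 2·R2 → [0,0,0,-3]

L=[[1,0,0,0],[-3,1,0,0],[4,-4,1,0],[3,-1,2,1]] U=[[-5,-1,4,-5],[0,2,-1,-3],[0,0,3,1],[0,0,0,-3]]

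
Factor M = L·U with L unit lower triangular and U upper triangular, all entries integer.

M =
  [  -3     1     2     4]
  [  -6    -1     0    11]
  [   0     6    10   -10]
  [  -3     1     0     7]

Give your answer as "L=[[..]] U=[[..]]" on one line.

L=[[1,0,0,0],[2,1,0,0],[0,-2,1,0],[1,0,-1,1]] U=[[-3,1,2,4],[0,-3,-4,3],[0,0,2,-4],[0,0,0,-1]]

  r1 -= 2·r0 → [0,-3,-4,3]
  r2 -= 0·r0 → [0,6,10,-10]
  r3 -= 1·r0 → [0,0,-2,3]
  r2 -= -2·r1 → [0,0,2,-4]
  r3 -= 0·r1 → [0,0,-2,3]
  r3 -= -1·r2 → [0,0,0,-1]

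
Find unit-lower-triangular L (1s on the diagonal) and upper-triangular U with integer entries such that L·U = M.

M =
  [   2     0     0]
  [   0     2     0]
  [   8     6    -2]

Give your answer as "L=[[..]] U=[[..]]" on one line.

L=[[1,0,0],[0,1,0],[4,3,1]] U=[[2,0,0],[0,2,0],[0,0,-2]]

  R1 -= 0·R0 → [0,2,0]
  R2 -= 4·R0 → [0,6,-2]
  R2 -= 3·R1 → [0,0,-2]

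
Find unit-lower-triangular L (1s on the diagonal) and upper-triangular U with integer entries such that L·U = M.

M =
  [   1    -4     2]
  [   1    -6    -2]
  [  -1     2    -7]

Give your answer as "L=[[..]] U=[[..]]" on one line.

  R1 -= 1·R0 → [0,-2,-4]
  R2 -= -1·R0 → [0,-2,-5]
  R2 -= 1·R1 → [0,0,-1]

L=[[1,0,0],[1,1,0],[-1,1,1]] U=[[1,-4,2],[0,-2,-4],[0,0,-1]]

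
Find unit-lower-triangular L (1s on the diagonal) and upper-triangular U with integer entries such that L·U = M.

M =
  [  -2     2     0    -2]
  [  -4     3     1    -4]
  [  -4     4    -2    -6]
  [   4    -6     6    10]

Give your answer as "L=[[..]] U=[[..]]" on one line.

L=[[1,0,0,0],[2,1,0,0],[2,0,1,0],[-2,2,-2,1]] U=[[-2,2,0,-2],[0,-1,1,0],[0,0,-2,-2],[0,0,0,2]]

  r1 -= 2·r0 → [0,-1,1,0]
  r2 -= 2·r0 → [0,0,-2,-2]
  r3 -= -2·r0 → [0,-2,6,6]
  r2 -= 0·r1 → [0,0,-2,-2]
  r3 -= 2·r1 → [0,0,4,6]
  r3 -= -2·r2 → [0,0,0,2]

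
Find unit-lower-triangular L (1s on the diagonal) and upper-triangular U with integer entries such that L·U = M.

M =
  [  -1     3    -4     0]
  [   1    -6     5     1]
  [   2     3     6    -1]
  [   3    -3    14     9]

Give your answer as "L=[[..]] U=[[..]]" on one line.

  r1 -= -1·r0 → [0,-3,1,1]
  r2 -= -2·r0 → [0,9,-2,-1]
  r3 -= -3·r0 → [0,6,2,9]
  r2 -= -3·r1 → [0,0,1,2]
  r3 -= -2·r1 → [0,0,4,11]
  r3 -= 4·r2 → [0,0,0,3]

L=[[1,0,0,0],[-1,1,0,0],[-2,-3,1,0],[-3,-2,4,1]] U=[[-1,3,-4,0],[0,-3,1,1],[0,0,1,2],[0,0,0,3]]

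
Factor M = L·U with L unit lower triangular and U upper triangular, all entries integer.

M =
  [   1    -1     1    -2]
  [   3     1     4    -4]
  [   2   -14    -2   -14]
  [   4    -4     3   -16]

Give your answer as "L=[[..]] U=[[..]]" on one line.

L=[[1,0,0,0],[3,1,0,0],[2,-3,1,0],[4,0,1,1]] U=[[1,-1,1,-2],[0,4,1,2],[0,0,-1,-4],[0,0,0,-4]]

  R1 -= 3·R0 → [0,4,1,2]
  R2 -= 2·R0 → [0,-12,-4,-10]
  R3 -= 4·R0 → [0,0,-1,-8]
  R2 -= -3·R1 → [0,0,-1,-4]
  R3 -= 0·R1 → [0,0,-1,-8]
  R3 -= 1·R2 → [0,0,0,-4]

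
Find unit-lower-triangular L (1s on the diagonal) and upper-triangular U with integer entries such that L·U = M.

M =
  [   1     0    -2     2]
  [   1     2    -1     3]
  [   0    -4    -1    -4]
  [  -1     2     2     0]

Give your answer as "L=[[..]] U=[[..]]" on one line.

  r1 -= 1·r0 → [0,2,1,1]
  r2 -= 0·r0 → [0,-4,-1,-4]
  r3 -= -1·r0 → [0,2,0,2]
  r2 -= -2·r1 → [0,0,1,-2]
  r3 -= 1·r1 → [0,0,-1,1]
  r3 -= -1·r2 → [0,0,0,-1]

L=[[1,0,0,0],[1,1,0,0],[0,-2,1,0],[-1,1,-1,1]] U=[[1,0,-2,2],[0,2,1,1],[0,0,1,-2],[0,0,0,-1]]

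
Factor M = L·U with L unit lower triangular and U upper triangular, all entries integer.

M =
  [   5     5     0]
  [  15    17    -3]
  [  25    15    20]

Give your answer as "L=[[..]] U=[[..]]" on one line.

  row1 -= 3·row0 → [0,2,-3]
  row2 -= 5·row0 → [0,-10,20]
  row2 -= -5·row1 → [0,0,5]

L=[[1,0,0],[3,1,0],[5,-5,1]] U=[[5,5,0],[0,2,-3],[0,0,5]]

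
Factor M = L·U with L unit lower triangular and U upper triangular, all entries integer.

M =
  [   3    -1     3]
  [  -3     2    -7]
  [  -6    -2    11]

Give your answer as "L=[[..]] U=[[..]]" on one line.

L=[[1,0,0],[-1,1,0],[-2,-4,1]] U=[[3,-1,3],[0,1,-4],[0,0,1]]

  row1 -= -1·row0 → [0,1,-4]
  row2 -= -2·row0 → [0,-4,17]
  row2 -= -4·row1 → [0,0,1]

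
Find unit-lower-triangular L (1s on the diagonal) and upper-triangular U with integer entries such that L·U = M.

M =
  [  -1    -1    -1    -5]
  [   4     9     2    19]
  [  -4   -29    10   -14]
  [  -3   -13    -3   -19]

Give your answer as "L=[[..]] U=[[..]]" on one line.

  r1 -= -4·r0 → [0,5,-2,-1]
  r2 -= 4·r0 → [0,-25,14,6]
  r3 -= 3·r0 → [0,-10,0,-4]
  r2 -= -5·r1 → [0,0,4,1]
  r3 -= -2·r1 → [0,0,-4,-6]
  r3 -= -1·r2 → [0,0,0,-5]

L=[[1,0,0,0],[-4,1,0,0],[4,-5,1,0],[3,-2,-1,1]] U=[[-1,-1,-1,-5],[0,5,-2,-1],[0,0,4,1],[0,0,0,-5]]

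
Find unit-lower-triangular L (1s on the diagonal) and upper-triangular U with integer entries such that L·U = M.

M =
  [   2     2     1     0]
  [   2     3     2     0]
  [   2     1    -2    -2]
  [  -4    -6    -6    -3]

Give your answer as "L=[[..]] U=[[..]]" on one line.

L=[[1,0,0,0],[1,1,0,0],[1,-1,1,0],[-2,-2,1,1]] U=[[2,2,1,0],[0,1,1,0],[0,0,-2,-2],[0,0,0,-1]]

  R1 -= 1·R0 → [0,1,1,0]
  R2 -= 1·R0 → [0,-1,-3,-2]
  R3 -= -2·R0 → [0,-2,-4,-3]
  R2 -= -1·R1 → [0,0,-2,-2]
  R3 -= -2·R1 → [0,0,-2,-3]
  R3 -= 1·R2 → [0,0,0,-1]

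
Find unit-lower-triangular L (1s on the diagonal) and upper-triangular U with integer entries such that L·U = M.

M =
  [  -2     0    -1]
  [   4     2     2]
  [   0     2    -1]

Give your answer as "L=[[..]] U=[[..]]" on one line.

L=[[1,0,0],[-2,1,0],[0,1,1]] U=[[-2,0,-1],[0,2,0],[0,0,-1]]

  R1 -= -2·R0 → [0,2,0]
  R2 -= 0·R0 → [0,2,-1]
  R2 -= 1·R1 → [0,0,-1]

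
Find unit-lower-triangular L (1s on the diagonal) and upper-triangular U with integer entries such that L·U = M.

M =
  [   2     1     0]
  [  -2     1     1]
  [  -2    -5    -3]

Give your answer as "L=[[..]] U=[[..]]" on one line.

  R1 -= -1·R0 → [0,2,1]
  R2 -= -1·R0 → [0,-4,-3]
  R2 -= -2·R1 → [0,0,-1]

L=[[1,0,0],[-1,1,0],[-1,-2,1]] U=[[2,1,0],[0,2,1],[0,0,-1]]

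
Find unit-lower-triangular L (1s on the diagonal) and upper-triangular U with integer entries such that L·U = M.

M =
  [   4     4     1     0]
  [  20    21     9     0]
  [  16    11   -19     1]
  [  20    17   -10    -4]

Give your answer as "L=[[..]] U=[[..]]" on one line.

L=[[1,0,0,0],[5,1,0,0],[4,-5,1,0],[5,-3,1,1]] U=[[4,4,1,0],[0,1,4,0],[0,0,-3,1],[0,0,0,-5]]

  R1 -= 5·R0 → [0,1,4,0]
  R2 -= 4·R0 → [0,-5,-23,1]
  R3 -= 5·R0 → [0,-3,-15,-4]
  R2 -= -5·R1 → [0,0,-3,1]
  R3 -= -3·R1 → [0,0,-3,-4]
  R3 -= 1·R2 → [0,0,0,-5]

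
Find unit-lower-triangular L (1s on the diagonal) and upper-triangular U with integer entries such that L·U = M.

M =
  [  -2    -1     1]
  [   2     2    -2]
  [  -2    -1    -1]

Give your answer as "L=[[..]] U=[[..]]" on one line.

  r1 -= -1·r0 → [0,1,-1]
  r2 -= 1·r0 → [0,0,-2]
  r2 -= 0·r1 → [0,0,-2]

L=[[1,0,0],[-1,1,0],[1,0,1]] U=[[-2,-1,1],[0,1,-1],[0,0,-2]]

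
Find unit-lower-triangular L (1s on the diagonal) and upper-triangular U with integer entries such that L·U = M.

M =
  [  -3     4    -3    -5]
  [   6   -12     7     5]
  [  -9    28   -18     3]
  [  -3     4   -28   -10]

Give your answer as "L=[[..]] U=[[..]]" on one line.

  r1 -= -2·r0 → [0,-4,1,-5]
  r2 -= 3·r0 → [0,16,-9,18]
  r3 -= 1·r0 → [0,0,-25,-5]
  r2 -= -4·r1 → [0,0,-5,-2]
  r3 -= 0·r1 → [0,0,-25,-5]
  r3 -= 5·r2 → [0,0,0,5]

L=[[1,0,0,0],[-2,1,0,0],[3,-4,1,0],[1,0,5,1]] U=[[-3,4,-3,-5],[0,-4,1,-5],[0,0,-5,-2],[0,0,0,5]]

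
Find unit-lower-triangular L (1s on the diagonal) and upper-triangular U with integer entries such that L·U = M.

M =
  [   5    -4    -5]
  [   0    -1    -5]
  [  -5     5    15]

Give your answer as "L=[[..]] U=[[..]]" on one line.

  R1 -= 0·R0 → [0,-1,-5]
  R2 -= -1·R0 → [0,1,10]
  R2 -= -1·R1 → [0,0,5]

L=[[1,0,0],[0,1,0],[-1,-1,1]] U=[[5,-4,-5],[0,-1,-5],[0,0,5]]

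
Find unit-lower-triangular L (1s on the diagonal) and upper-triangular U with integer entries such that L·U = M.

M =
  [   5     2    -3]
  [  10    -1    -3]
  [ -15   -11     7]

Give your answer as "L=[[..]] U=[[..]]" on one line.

L=[[1,0,0],[2,1,0],[-3,1,1]] U=[[5,2,-3],[0,-5,3],[0,0,-5]]

  R1 -= 2·R0 → [0,-5,3]
  R2 -= -3·R0 → [0,-5,-2]
  R2 -= 1·R1 → [0,0,-5]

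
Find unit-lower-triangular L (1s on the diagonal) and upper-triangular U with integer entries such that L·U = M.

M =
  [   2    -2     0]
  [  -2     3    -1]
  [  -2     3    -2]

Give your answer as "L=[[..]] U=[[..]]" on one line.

L=[[1,0,0],[-1,1,0],[-1,1,1]] U=[[2,-2,0],[0,1,-1],[0,0,-1]]

  row1 -= -1·row0 → [0,1,-1]
  row2 -= -1·row0 → [0,1,-2]
  row2 -= 1·row1 → [0,0,-1]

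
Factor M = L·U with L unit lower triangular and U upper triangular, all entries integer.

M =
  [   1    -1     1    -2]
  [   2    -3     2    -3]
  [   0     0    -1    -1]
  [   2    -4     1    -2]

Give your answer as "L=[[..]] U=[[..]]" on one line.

  R1 -= 2·R0 → [0,-1,0,1]
  R2 -= 0·R0 → [0,0,-1,-1]
  R3 -= 2·R0 → [0,-2,-1,2]
  R2 -= 0·R1 → [0,0,-1,-1]
  R3 -= 2·R1 → [0,0,-1,0]
  R3 -= 1·R2 → [0,0,0,1]

L=[[1,0,0,0],[2,1,0,0],[0,0,1,0],[2,2,1,1]] U=[[1,-1,1,-2],[0,-1,0,1],[0,0,-1,-1],[0,0,0,1]]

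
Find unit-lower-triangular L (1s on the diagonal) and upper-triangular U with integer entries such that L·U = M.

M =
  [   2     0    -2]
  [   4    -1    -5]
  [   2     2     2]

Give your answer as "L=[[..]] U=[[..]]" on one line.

L=[[1,0,0],[2,1,0],[1,-2,1]] U=[[2,0,-2],[0,-1,-1],[0,0,2]]

  R1 -= 2·R0 → [0,-1,-1]
  R2 -= 1·R0 → [0,2,4]
  R2 -= -2·R1 → [0,0,2]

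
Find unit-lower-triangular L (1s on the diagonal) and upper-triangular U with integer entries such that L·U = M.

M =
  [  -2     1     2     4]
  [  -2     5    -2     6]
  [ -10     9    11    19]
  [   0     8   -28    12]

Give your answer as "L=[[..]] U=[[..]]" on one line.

  r1 -= 1·r0 → [0,4,-4,2]
  r2 -= 5·r0 → [0,4,1,-1]
  r3 -= 0·r0 → [0,8,-28,12]
  r2 -= 1·r1 → [0,0,5,-3]
  r3 -= 2·r1 → [0,0,-20,8]
  r3 -= -4·r2 → [0,0,0,-4]

L=[[1,0,0,0],[1,1,0,0],[5,1,1,0],[0,2,-4,1]] U=[[-2,1,2,4],[0,4,-4,2],[0,0,5,-3],[0,0,0,-4]]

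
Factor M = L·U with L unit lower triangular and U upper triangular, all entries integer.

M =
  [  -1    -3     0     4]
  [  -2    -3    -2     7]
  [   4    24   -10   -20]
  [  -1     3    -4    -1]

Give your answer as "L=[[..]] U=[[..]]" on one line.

L=[[1,0,0,0],[2,1,0,0],[-4,4,1,0],[1,2,0,1]] U=[[-1,-3,0,4],[0,3,-2,-1],[0,0,-2,0],[0,0,0,-3]]

  R1 -= 2·R0 → [0,3,-2,-1]
  R2 -= -4·R0 → [0,12,-10,-4]
  R3 -= 1·R0 → [0,6,-4,-5]
  R2 -= 4·R1 → [0,0,-2,0]
  R3 -= 2·R1 → [0,0,0,-3]
  R3 -= 0·R2 → [0,0,0,-3]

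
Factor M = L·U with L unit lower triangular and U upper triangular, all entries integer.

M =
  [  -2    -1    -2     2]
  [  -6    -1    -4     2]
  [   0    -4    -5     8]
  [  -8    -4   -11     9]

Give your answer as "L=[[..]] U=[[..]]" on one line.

  r1 -= 3·r0 → [0,2,2,-4]
  r2 -= 0·r0 → [0,-4,-5,8]
  r3 -= 4·r0 → [0,0,-3,1]
  r2 -= -2·r1 → [0,0,-1,0]
  r3 -= 0·r1 → [0,0,-3,1]
  r3 -= 3·r2 → [0,0,0,1]

L=[[1,0,0,0],[3,1,0,0],[0,-2,1,0],[4,0,3,1]] U=[[-2,-1,-2,2],[0,2,2,-4],[0,0,-1,0],[0,0,0,1]]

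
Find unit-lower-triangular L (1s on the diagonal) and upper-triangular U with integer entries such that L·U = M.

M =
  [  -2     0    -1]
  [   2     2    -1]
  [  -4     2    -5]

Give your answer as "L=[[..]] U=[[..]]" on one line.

L=[[1,0,0],[-1,1,0],[2,1,1]] U=[[-2,0,-1],[0,2,-2],[0,0,-1]]

  R1 -= -1·R0 → [0,2,-2]
  R2 -= 2·R0 → [0,2,-3]
  R2 -= 1·R1 → [0,0,-1]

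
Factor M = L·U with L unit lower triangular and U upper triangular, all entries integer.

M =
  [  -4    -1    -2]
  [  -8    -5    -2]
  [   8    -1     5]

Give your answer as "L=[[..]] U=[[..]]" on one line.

  r1 -= 2·r0 → [0,-3,2]
  r2 -= -2·r0 → [0,-3,1]
  r2 -= 1·r1 → [0,0,-1]

L=[[1,0,0],[2,1,0],[-2,1,1]] U=[[-4,-1,-2],[0,-3,2],[0,0,-1]]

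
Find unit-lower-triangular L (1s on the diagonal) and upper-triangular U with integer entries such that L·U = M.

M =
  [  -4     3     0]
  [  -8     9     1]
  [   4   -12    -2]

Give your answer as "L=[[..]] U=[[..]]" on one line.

L=[[1,0,0],[2,1,0],[-1,-3,1]] U=[[-4,3,0],[0,3,1],[0,0,1]]

  row1 -= 2·row0 → [0,3,1]
  row2 -= -1·row0 → [0,-9,-2]
  row2 -= -3·row1 → [0,0,1]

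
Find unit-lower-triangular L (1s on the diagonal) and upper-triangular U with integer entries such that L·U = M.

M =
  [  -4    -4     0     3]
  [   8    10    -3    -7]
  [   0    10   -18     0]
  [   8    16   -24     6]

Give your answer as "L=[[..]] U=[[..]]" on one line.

L=[[1,0,0,0],[-2,1,0,0],[0,5,1,0],[-2,4,4,1]] U=[[-4,-4,0,3],[0,2,-3,-1],[0,0,-3,5],[0,0,0,-4]]

  r1 -= -2·r0 → [0,2,-3,-1]
  r2 -= 0·r0 → [0,10,-18,0]
  r3 -= -2·r0 → [0,8,-24,12]
  r2 -= 5·r1 → [0,0,-3,5]
  r3 -= 4·r1 → [0,0,-12,16]
  r3 -= 4·r2 → [0,0,0,-4]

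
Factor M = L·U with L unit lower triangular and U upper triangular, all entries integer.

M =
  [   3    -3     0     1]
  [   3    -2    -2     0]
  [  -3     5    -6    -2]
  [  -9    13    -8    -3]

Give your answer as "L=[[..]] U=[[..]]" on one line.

  row1 -= 1·row0 → [0,1,-2,-1]
  row2 -= -1·row0 → [0,2,-6,-1]
  row3 -= -3·row0 → [0,4,-8,0]
  row2 -= 2·row1 → [0,0,-2,1]
  row3 -= 4·row1 → [0,0,0,4]
  row3 -= 0·row2 → [0,0,0,4]

L=[[1,0,0,0],[1,1,0,0],[-1,2,1,0],[-3,4,0,1]] U=[[3,-3,0,1],[0,1,-2,-1],[0,0,-2,1],[0,0,0,4]]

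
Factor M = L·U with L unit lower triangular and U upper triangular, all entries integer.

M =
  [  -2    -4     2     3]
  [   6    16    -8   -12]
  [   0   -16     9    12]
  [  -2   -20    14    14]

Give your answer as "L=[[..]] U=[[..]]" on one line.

  R1 -= -3·R0 → [0,4,-2,-3]
  R2 -= 0·R0 → [0,-16,9,12]
  R3 -= 1·R0 → [0,-16,12,11]
  R2 -= -4·R1 → [0,0,1,0]
  R3 -= -4·R1 → [0,0,4,-1]
  R3 -= 4·R2 → [0,0,0,-1]

L=[[1,0,0,0],[-3,1,0,0],[0,-4,1,0],[1,-4,4,1]] U=[[-2,-4,2,3],[0,4,-2,-3],[0,0,1,0],[0,0,0,-1]]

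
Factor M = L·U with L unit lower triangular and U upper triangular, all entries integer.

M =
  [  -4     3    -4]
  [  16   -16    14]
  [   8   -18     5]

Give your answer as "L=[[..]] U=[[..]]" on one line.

  row1 -= -4·row0 → [0,-4,-2]
  row2 -= -2·row0 → [0,-12,-3]
  row2 -= 3·row1 → [0,0,3]

L=[[1,0,0],[-4,1,0],[-2,3,1]] U=[[-4,3,-4],[0,-4,-2],[0,0,3]]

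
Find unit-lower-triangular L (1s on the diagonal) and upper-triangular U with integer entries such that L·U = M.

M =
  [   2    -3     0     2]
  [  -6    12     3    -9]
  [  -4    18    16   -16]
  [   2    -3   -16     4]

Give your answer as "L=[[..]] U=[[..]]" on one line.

L=[[1,0,0,0],[-3,1,0,0],[-2,4,1,0],[1,0,-4,1]] U=[[2,-3,0,2],[0,3,3,-3],[0,0,4,0],[0,0,0,2]]

  R1 -= -3·R0 → [0,3,3,-3]
  R2 -= -2·R0 → [0,12,16,-12]
  R3 -= 1·R0 → [0,0,-16,2]
  R2 -= 4·R1 → [0,0,4,0]
  R3 -= 0·R1 → [0,0,-16,2]
  R3 -= -4·R2 → [0,0,0,2]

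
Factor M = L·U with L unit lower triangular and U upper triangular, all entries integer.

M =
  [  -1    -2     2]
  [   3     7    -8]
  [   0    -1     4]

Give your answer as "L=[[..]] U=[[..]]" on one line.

  R1 -= -3·R0 → [0,1,-2]
  R2 -= 0·R0 → [0,-1,4]
  R2 -= -1·R1 → [0,0,2]

L=[[1,0,0],[-3,1,0],[0,-1,1]] U=[[-1,-2,2],[0,1,-2],[0,0,2]]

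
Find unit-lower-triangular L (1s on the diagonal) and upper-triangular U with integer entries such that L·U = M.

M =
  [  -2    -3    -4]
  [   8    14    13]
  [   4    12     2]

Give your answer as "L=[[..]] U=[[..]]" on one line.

L=[[1,0,0],[-4,1,0],[-2,3,1]] U=[[-2,-3,-4],[0,2,-3],[0,0,3]]

  row1 -= -4·row0 → [0,2,-3]
  row2 -= -2·row0 → [0,6,-6]
  row2 -= 3·row1 → [0,0,3]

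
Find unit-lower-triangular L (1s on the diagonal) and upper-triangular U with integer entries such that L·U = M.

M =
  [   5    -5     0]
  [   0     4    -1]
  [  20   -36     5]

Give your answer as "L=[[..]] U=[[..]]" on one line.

L=[[1,0,0],[0,1,0],[4,-4,1]] U=[[5,-5,0],[0,4,-1],[0,0,1]]

  r1 -= 0·r0 → [0,4,-1]
  r2 -= 4·r0 → [0,-16,5]
  r2 -= -4·r1 → [0,0,1]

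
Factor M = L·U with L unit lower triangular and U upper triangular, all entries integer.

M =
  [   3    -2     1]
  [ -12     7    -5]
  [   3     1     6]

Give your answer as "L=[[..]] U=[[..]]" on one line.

  row1 -= -4·row0 → [0,-1,-1]
  row2 -= 1·row0 → [0,3,5]
  row2 -= -3·row1 → [0,0,2]

L=[[1,0,0],[-4,1,0],[1,-3,1]] U=[[3,-2,1],[0,-1,-1],[0,0,2]]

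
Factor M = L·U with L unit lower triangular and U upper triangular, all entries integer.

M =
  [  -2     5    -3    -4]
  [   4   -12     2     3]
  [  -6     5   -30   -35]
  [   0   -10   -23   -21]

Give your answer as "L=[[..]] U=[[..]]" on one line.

L=[[1,0,0,0],[-2,1,0,0],[3,5,1,0],[0,5,3,1]] U=[[-2,5,-3,-4],[0,-2,-4,-5],[0,0,-1,2],[0,0,0,-2]]

  R1 -= -2·R0 → [0,-2,-4,-5]
  R2 -= 3·R0 → [0,-10,-21,-23]
  R3 -= 0·R0 → [0,-10,-23,-21]
  R2 -= 5·R1 → [0,0,-1,2]
  R3 -= 5·R1 → [0,0,-3,4]
  R3 -= 3·R2 → [0,0,0,-2]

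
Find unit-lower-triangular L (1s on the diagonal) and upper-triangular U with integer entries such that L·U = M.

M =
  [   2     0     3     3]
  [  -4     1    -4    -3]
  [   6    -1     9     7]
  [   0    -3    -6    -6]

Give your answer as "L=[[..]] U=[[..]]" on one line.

  R1 -= -2·R0 → [0,1,2,3]
  R2 -= 3·R0 → [0,-1,0,-2]
  R3 -= 0·R0 → [0,-3,-6,-6]
  R2 -= -1·R1 → [0,0,2,1]
  R3 -= -3·R1 → [0,0,0,3]
  R3 -= 0·R2 → [0,0,0,3]

L=[[1,0,0,0],[-2,1,0,0],[3,-1,1,0],[0,-3,0,1]] U=[[2,0,3,3],[0,1,2,3],[0,0,2,1],[0,0,0,3]]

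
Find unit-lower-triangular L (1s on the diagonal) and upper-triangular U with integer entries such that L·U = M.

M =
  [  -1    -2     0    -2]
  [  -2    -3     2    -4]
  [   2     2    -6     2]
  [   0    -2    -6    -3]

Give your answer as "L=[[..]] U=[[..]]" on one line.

L=[[1,0,0,0],[2,1,0,0],[-2,-2,1,0],[0,-2,1,1]] U=[[-1,-2,0,-2],[0,1,2,0],[0,0,-2,-2],[0,0,0,-1]]

  row1 -= 2·row0 → [0,1,2,0]
  row2 -= -2·row0 → [0,-2,-6,-2]
  row3 -= 0·row0 → [0,-2,-6,-3]
  row2 -= -2·row1 → [0,0,-2,-2]
  row3 -= -2·row1 → [0,0,-2,-3]
  row3 -= 1·row2 → [0,0,0,-1]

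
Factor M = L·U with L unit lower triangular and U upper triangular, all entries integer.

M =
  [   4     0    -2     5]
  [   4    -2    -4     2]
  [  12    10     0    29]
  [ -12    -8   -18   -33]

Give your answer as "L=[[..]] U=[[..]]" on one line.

  r1 -= 1·r0 → [0,-2,-2,-3]
  r2 -= 3·r0 → [0,10,6,14]
  r3 -= -3·r0 → [0,-8,-24,-18]
  r2 -= -5·r1 → [0,0,-4,-1]
  r3 -= 4·r1 → [0,0,-16,-6]
  r3 -= 4·r2 → [0,0,0,-2]

L=[[1,0,0,0],[1,1,0,0],[3,-5,1,0],[-3,4,4,1]] U=[[4,0,-2,5],[0,-2,-2,-3],[0,0,-4,-1],[0,0,0,-2]]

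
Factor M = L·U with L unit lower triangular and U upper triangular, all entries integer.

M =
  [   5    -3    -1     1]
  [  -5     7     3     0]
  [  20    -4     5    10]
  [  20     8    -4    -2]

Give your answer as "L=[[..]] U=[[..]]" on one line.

  R1 -= -1·R0 → [0,4,2,1]
  R2 -= 4·R0 → [0,8,9,6]
  R3 -= 4·R0 → [0,20,0,-6]
  R2 -= 2·R1 → [0,0,5,4]
  R3 -= 5·R1 → [0,0,-10,-11]
  R3 -= -2·R2 → [0,0,0,-3]

L=[[1,0,0,0],[-1,1,0,0],[4,2,1,0],[4,5,-2,1]] U=[[5,-3,-1,1],[0,4,2,1],[0,0,5,4],[0,0,0,-3]]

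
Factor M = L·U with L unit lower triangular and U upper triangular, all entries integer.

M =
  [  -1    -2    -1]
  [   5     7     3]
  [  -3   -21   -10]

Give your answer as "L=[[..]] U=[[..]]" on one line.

L=[[1,0,0],[-5,1,0],[3,5,1]] U=[[-1,-2,-1],[0,-3,-2],[0,0,3]]

  R1 -= -5·R0 → [0,-3,-2]
  R2 -= 3·R0 → [0,-15,-7]
  R2 -= 5·R1 → [0,0,3]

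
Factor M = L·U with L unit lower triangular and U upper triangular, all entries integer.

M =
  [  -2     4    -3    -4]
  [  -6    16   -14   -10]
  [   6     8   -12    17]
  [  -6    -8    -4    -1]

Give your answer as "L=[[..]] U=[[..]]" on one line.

L=[[1,0,0,0],[3,1,0,0],[-3,5,1,0],[3,-5,-5,1]] U=[[-2,4,-3,-4],[0,4,-5,2],[0,0,4,-5],[0,0,0,-4]]

  R1 -= 3·R0 → [0,4,-5,2]
  R2 -= -3·R0 → [0,20,-21,5]
  R3 -= 3·R0 → [0,-20,5,11]
  R2 -= 5·R1 → [0,0,4,-5]
  R3 -= -5·R1 → [0,0,-20,21]
  R3 -= -5·R2 → [0,0,0,-4]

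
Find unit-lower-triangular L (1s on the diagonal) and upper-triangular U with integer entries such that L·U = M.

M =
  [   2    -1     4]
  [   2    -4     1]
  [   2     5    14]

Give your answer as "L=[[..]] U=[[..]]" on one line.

L=[[1,0,0],[1,1,0],[1,-2,1]] U=[[2,-1,4],[0,-3,-3],[0,0,4]]

  R1 -= 1·R0 → [0,-3,-3]
  R2 -= 1·R0 → [0,6,10]
  R2 -= -2·R1 → [0,0,4]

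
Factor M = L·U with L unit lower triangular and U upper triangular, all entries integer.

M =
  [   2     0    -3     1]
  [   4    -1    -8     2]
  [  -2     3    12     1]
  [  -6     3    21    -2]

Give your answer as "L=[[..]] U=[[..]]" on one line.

L=[[1,0,0,0],[2,1,0,0],[-1,-3,1,0],[-3,-3,2,1]] U=[[2,0,-3,1],[0,-1,-2,0],[0,0,3,2],[0,0,0,-3]]

  R1 -= 2·R0 → [0,-1,-2,0]
  R2 -= -1·R0 → [0,3,9,2]
  R3 -= -3·R0 → [0,3,12,1]
  R2 -= -3·R1 → [0,0,3,2]
  R3 -= -3·R1 → [0,0,6,1]
  R3 -= 2·R2 → [0,0,0,-3]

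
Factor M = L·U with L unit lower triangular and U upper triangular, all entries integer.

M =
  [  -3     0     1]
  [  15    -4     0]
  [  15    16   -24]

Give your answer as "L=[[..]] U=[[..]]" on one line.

L=[[1,0,0],[-5,1,0],[-5,-4,1]] U=[[-3,0,1],[0,-4,5],[0,0,1]]

  r1 -= -5·r0 → [0,-4,5]
  r2 -= -5·r0 → [0,16,-19]
  r2 -= -4·r1 → [0,0,1]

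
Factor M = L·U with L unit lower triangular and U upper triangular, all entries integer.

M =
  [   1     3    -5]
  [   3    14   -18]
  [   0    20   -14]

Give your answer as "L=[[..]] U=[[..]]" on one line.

  r1 -= 3·r0 → [0,5,-3]
  r2 -= 0·r0 → [0,20,-14]
  r2 -= 4·r1 → [0,0,-2]

L=[[1,0,0],[3,1,0],[0,4,1]] U=[[1,3,-5],[0,5,-3],[0,0,-2]]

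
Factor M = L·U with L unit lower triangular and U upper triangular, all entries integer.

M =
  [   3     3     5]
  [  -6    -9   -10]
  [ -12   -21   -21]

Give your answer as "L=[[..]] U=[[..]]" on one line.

  r1 -= -2·r0 → [0,-3,0]
  r2 -= -4·r0 → [0,-9,-1]
  r2 -= 3·r1 → [0,0,-1]

L=[[1,0,0],[-2,1,0],[-4,3,1]] U=[[3,3,5],[0,-3,0],[0,0,-1]]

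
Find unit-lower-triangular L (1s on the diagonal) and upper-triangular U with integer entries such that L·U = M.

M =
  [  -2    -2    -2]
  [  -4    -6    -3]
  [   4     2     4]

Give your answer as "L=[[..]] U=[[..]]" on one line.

L=[[1,0,0],[2,1,0],[-2,1,1]] U=[[-2,-2,-2],[0,-2,1],[0,0,-1]]

  row1 -= 2·row0 → [0,-2,1]
  row2 -= -2·row0 → [0,-2,0]
  row2 -= 1·row1 → [0,0,-1]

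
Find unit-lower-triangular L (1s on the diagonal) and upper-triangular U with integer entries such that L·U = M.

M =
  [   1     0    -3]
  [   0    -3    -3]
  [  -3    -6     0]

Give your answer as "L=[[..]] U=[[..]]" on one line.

  r1 -= 0·r0 → [0,-3,-3]
  r2 -= -3·r0 → [0,-6,-9]
  r2 -= 2·r1 → [0,0,-3]

L=[[1,0,0],[0,1,0],[-3,2,1]] U=[[1,0,-3],[0,-3,-3],[0,0,-3]]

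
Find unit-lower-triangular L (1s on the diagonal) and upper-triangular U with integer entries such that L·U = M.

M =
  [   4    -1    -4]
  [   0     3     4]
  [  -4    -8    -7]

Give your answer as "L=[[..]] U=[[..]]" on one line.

  r1 -= 0·r0 → [0,3,4]
  r2 -= -1·r0 → [0,-9,-11]
  r2 -= -3·r1 → [0,0,1]

L=[[1,0,0],[0,1,0],[-1,-3,1]] U=[[4,-1,-4],[0,3,4],[0,0,1]]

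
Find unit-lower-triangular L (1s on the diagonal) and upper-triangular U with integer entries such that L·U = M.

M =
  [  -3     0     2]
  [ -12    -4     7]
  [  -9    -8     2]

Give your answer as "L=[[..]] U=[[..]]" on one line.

L=[[1,0,0],[4,1,0],[3,2,1]] U=[[-3,0,2],[0,-4,-1],[0,0,-2]]

  row1 -= 4·row0 → [0,-4,-1]
  row2 -= 3·row0 → [0,-8,-4]
  row2 -= 2·row1 → [0,0,-2]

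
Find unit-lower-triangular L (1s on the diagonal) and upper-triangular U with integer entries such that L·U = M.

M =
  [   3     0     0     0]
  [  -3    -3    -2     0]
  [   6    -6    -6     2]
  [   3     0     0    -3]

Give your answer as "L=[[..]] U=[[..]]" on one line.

  r1 -= -1·r0 → [0,-3,-2,0]
  r2 -= 2·r0 → [0,-6,-6,2]
  r3 -= 1·r0 → [0,0,0,-3]
  r2 -= 2·r1 → [0,0,-2,2]
  r3 -= 0·r1 → [0,0,0,-3]
  r3 -= 0·r2 → [0,0,0,-3]

L=[[1,0,0,0],[-1,1,0,0],[2,2,1,0],[1,0,0,1]] U=[[3,0,0,0],[0,-3,-2,0],[0,0,-2,2],[0,0,0,-3]]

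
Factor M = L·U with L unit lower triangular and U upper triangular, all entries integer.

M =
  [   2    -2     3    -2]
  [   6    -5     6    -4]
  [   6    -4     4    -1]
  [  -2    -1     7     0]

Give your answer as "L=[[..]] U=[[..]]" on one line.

L=[[1,0,0,0],[3,1,0,0],[3,2,1,0],[-1,-3,1,1]] U=[[2,-2,3,-2],[0,1,-3,2],[0,0,1,1],[0,0,0,3]]

  r1 -= 3·r0 → [0,1,-3,2]
  r2 -= 3·r0 → [0,2,-5,5]
  r3 -= -1·r0 → [0,-3,10,-2]
  r2 -= 2·r1 → [0,0,1,1]
  r3 -= -3·r1 → [0,0,1,4]
  r3 -= 1·r2 → [0,0,0,3]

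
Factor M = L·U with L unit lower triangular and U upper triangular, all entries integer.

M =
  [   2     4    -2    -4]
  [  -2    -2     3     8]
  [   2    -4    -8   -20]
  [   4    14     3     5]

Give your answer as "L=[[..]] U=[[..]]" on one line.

  R1 -= -1·R0 → [0,2,1,4]
  R2 -= 1·R0 → [0,-8,-6,-16]
  R3 -= 2·R0 → [0,6,7,13]
  R2 -= -4·R1 → [0,0,-2,0]
  R3 -= 3·R1 → [0,0,4,1]
  R3 -= -2·R2 → [0,0,0,1]

L=[[1,0,0,0],[-1,1,0,0],[1,-4,1,0],[2,3,-2,1]] U=[[2,4,-2,-4],[0,2,1,4],[0,0,-2,0],[0,0,0,1]]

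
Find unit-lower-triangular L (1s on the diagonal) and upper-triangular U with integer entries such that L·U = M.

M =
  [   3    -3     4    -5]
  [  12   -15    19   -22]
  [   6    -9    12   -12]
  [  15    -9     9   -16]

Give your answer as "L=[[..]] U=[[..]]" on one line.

  r1 -= 4·r0 → [0,-3,3,-2]
  r2 -= 2·r0 → [0,-3,4,-2]
  r3 -= 5·r0 → [0,6,-11,9]
  r2 -= 1·r1 → [0,0,1,0]
  r3 -= -2·r1 → [0,0,-5,5]
  r3 -= -5·r2 → [0,0,0,5]

L=[[1,0,0,0],[4,1,0,0],[2,1,1,0],[5,-2,-5,1]] U=[[3,-3,4,-5],[0,-3,3,-2],[0,0,1,0],[0,0,0,5]]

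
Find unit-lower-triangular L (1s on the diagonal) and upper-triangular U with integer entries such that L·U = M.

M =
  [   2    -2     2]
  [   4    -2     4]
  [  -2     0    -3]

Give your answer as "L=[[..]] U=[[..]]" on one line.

L=[[1,0,0],[2,1,0],[-1,-1,1]] U=[[2,-2,2],[0,2,0],[0,0,-1]]

  row1 -= 2·row0 → [0,2,0]
  row2 -= -1·row0 → [0,-2,-1]
  row2 -= -1·row1 → [0,0,-1]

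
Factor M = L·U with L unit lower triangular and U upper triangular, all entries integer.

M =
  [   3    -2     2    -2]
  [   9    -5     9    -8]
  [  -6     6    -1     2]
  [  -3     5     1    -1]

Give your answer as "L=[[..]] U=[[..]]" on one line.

L=[[1,0,0,0],[3,1,0,0],[-2,2,1,0],[-1,3,2,1]] U=[[3,-2,2,-2],[0,1,3,-2],[0,0,-3,2],[0,0,0,-1]]

  row1 -= 3·row0 → [0,1,3,-2]
  row2 -= -2·row0 → [0,2,3,-2]
  row3 -= -1·row0 → [0,3,3,-3]
  row2 -= 2·row1 → [0,0,-3,2]
  row3 -= 3·row1 → [0,0,-6,3]
  row3 -= 2·row2 → [0,0,0,-1]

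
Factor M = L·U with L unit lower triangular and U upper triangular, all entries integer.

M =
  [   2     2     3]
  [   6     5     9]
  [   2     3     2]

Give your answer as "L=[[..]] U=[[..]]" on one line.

L=[[1,0,0],[3,1,0],[1,-1,1]] U=[[2,2,3],[0,-1,0],[0,0,-1]]

  r1 -= 3·r0 → [0,-1,0]
  r2 -= 1·r0 → [0,1,-1]
  r2 -= -1·r1 → [0,0,-1]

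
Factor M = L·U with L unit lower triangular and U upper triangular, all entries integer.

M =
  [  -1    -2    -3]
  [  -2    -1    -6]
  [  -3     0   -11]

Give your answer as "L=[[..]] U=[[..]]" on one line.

L=[[1,0,0],[2,1,0],[3,2,1]] U=[[-1,-2,-3],[0,3,0],[0,0,-2]]

  r1 -= 2·r0 → [0,3,0]
  r2 -= 3·r0 → [0,6,-2]
  r2 -= 2·r1 → [0,0,-2]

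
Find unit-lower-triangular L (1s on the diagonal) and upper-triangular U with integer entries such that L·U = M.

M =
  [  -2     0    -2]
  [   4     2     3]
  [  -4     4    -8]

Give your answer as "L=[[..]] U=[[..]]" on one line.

  row1 -= -2·row0 → [0,2,-1]
  row2 -= 2·row0 → [0,4,-4]
  row2 -= 2·row1 → [0,0,-2]

L=[[1,0,0],[-2,1,0],[2,2,1]] U=[[-2,0,-2],[0,2,-1],[0,0,-2]]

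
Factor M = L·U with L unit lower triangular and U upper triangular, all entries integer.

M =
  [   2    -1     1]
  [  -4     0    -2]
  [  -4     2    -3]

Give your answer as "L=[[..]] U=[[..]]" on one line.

  R1 -= -2·R0 → [0,-2,0]
  R2 -= -2·R0 → [0,0,-1]
  R2 -= 0·R1 → [0,0,-1]

L=[[1,0,0],[-2,1,0],[-2,0,1]] U=[[2,-1,1],[0,-2,0],[0,0,-1]]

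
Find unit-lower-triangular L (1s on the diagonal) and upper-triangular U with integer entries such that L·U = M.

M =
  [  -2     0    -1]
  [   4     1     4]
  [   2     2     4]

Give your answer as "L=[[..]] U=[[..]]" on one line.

L=[[1,0,0],[-2,1,0],[-1,2,1]] U=[[-2,0,-1],[0,1,2],[0,0,-1]]

  row1 -= -2·row0 → [0,1,2]
  row2 -= -1·row0 → [0,2,3]
  row2 -= 2·row1 → [0,0,-1]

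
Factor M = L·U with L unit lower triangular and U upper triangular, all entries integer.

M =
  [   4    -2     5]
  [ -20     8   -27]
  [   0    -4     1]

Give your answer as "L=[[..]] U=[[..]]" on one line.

L=[[1,0,0],[-5,1,0],[0,2,1]] U=[[4,-2,5],[0,-2,-2],[0,0,5]]

  R1 -= -5·R0 → [0,-2,-2]
  R2 -= 0·R0 → [0,-4,1]
  R2 -= 2·R1 → [0,0,5]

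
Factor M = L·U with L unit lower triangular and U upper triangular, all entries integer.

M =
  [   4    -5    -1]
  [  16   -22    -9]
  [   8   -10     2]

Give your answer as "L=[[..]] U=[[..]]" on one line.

  R1 -= 4·R0 → [0,-2,-5]
  R2 -= 2·R0 → [0,0,4]
  R2 -= 0·R1 → [0,0,4]

L=[[1,0,0],[4,1,0],[2,0,1]] U=[[4,-5,-1],[0,-2,-5],[0,0,4]]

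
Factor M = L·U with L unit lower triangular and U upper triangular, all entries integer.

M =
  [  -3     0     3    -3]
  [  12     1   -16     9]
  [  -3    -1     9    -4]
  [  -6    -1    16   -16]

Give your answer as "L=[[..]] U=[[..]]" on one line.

L=[[1,0,0,0],[-4,1,0,0],[1,-1,1,0],[2,-1,3,1]] U=[[-3,0,3,-3],[0,1,-4,-3],[0,0,2,-4],[0,0,0,-1]]

  R1 -= -4·R0 → [0,1,-4,-3]
  R2 -= 1·R0 → [0,-1,6,-1]
  R3 -= 2·R0 → [0,-1,10,-10]
  R2 -= -1·R1 → [0,0,2,-4]
  R3 -= -1·R1 → [0,0,6,-13]
  R3 -= 3·R2 → [0,0,0,-1]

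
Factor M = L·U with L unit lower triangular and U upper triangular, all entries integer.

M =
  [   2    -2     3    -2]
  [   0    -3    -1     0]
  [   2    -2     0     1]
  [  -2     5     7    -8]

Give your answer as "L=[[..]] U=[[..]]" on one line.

  row1 -= 0·row0 → [0,-3,-1,0]
  row2 -= 1·row0 → [0,0,-3,3]
  row3 -= -1·row0 → [0,3,10,-10]
  row2 -= 0·row1 → [0,0,-3,3]
  row3 -= -1·row1 → [0,0,9,-10]
  row3 -= -3·row2 → [0,0,0,-1]

L=[[1,0,0,0],[0,1,0,0],[1,0,1,0],[-1,-1,-3,1]] U=[[2,-2,3,-2],[0,-3,-1,0],[0,0,-3,3],[0,0,0,-1]]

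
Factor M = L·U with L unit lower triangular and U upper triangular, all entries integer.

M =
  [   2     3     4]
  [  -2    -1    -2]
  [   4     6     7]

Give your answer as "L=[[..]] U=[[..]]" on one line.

  R1 -= -1·R0 → [0,2,2]
  R2 -= 2·R0 → [0,0,-1]
  R2 -= 0·R1 → [0,0,-1]

L=[[1,0,0],[-1,1,0],[2,0,1]] U=[[2,3,4],[0,2,2],[0,0,-1]]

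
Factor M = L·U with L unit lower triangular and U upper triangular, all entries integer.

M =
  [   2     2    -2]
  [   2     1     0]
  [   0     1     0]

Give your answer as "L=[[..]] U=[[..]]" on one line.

L=[[1,0,0],[1,1,0],[0,-1,1]] U=[[2,2,-2],[0,-1,2],[0,0,2]]

  r1 -= 1·r0 → [0,-1,2]
  r2 -= 0·r0 → [0,1,0]
  r2 -= -1·r1 → [0,0,2]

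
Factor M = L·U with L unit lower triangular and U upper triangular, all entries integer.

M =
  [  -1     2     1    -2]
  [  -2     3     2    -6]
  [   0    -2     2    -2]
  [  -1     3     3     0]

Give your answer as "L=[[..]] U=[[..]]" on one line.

L=[[1,0,0,0],[2,1,0,0],[0,2,1,0],[1,-1,1,1]] U=[[-1,2,1,-2],[0,-1,0,-2],[0,0,2,2],[0,0,0,-2]]

  row1 -= 2·row0 → [0,-1,0,-2]
  row2 -= 0·row0 → [0,-2,2,-2]
  row3 -= 1·row0 → [0,1,2,2]
  row2 -= 2·row1 → [0,0,2,2]
  row3 -= -1·row1 → [0,0,2,0]
  row3 -= 1·row2 → [0,0,0,-2]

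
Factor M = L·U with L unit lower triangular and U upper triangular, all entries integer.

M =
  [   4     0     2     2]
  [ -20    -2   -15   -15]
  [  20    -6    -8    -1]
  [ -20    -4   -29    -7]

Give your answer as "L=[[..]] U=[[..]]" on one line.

  r1 -= -5·r0 → [0,-2,-5,-5]
  r2 -= 5·r0 → [0,-6,-18,-11]
  r3 -= -5·r0 → [0,-4,-19,3]
  r2 -= 3·r1 → [0,0,-3,4]
  r3 -= 2·r1 → [0,0,-9,13]
  r3 -= 3·r2 → [0,0,0,1]

L=[[1,0,0,0],[-5,1,0,0],[5,3,1,0],[-5,2,3,1]] U=[[4,0,2,2],[0,-2,-5,-5],[0,0,-3,4],[0,0,0,1]]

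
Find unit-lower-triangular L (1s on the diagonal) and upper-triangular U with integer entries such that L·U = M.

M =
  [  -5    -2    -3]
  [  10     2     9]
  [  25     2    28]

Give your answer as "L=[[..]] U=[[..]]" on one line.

  r1 -= -2·r0 → [0,-2,3]
  r2 -= -5·r0 → [0,-8,13]
  r2 -= 4·r1 → [0,0,1]

L=[[1,0,0],[-2,1,0],[-5,4,1]] U=[[-5,-2,-3],[0,-2,3],[0,0,1]]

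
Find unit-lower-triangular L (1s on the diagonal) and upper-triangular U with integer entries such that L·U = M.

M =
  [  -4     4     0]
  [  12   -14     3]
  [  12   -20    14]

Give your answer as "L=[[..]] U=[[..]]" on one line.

  R1 -= -3·R0 → [0,-2,3]
  R2 -= -3·R0 → [0,-8,14]
  R2 -= 4·R1 → [0,0,2]

L=[[1,0,0],[-3,1,0],[-3,4,1]] U=[[-4,4,0],[0,-2,3],[0,0,2]]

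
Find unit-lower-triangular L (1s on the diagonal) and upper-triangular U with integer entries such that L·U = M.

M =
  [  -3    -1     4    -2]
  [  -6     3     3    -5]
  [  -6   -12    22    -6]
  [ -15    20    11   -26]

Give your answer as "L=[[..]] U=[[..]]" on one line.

  row1 -= 2·row0 → [0,5,-5,-1]
  row2 -= 2·row0 → [0,-10,14,-2]
  row3 -= 5·row0 → [0,25,-9,-16]
  row2 -= -2·row1 → [0,0,4,-4]
  row3 -= 5·row1 → [0,0,16,-11]
  row3 -= 4·row2 → [0,0,0,5]

L=[[1,0,0,0],[2,1,0,0],[2,-2,1,0],[5,5,4,1]] U=[[-3,-1,4,-2],[0,5,-5,-1],[0,0,4,-4],[0,0,0,5]]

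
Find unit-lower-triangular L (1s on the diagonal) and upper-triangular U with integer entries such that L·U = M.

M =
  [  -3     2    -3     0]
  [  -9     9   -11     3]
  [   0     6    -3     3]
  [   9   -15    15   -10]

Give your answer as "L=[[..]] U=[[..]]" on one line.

L=[[1,0,0,0],[3,1,0,0],[0,2,1,0],[-3,-3,0,1]] U=[[-3,2,-3,0],[0,3,-2,3],[0,0,1,-3],[0,0,0,-1]]

  R1 -= 3·R0 → [0,3,-2,3]
  R2 -= 0·R0 → [0,6,-3,3]
  R3 -= -3·R0 → [0,-9,6,-10]
  R2 -= 2·R1 → [0,0,1,-3]
  R3 -= -3·R1 → [0,0,0,-1]
  R3 -= 0·R2 → [0,0,0,-1]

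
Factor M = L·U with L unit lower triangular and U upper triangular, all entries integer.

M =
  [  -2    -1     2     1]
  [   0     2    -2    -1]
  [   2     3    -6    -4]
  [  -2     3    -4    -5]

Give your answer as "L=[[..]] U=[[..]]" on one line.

  R1 -= 0·R0 → [0,2,-2,-1]
  R2 -= -1·R0 → [0,2,-4,-3]
  R3 -= 1·R0 → [0,4,-6,-6]
  R2 -= 1·R1 → [0,0,-2,-2]
  R3 -= 2·R1 → [0,0,-2,-4]
  R3 -= 1·R2 → [0,0,0,-2]

L=[[1,0,0,0],[0,1,0,0],[-1,1,1,0],[1,2,1,1]] U=[[-2,-1,2,1],[0,2,-2,-1],[0,0,-2,-2],[0,0,0,-2]]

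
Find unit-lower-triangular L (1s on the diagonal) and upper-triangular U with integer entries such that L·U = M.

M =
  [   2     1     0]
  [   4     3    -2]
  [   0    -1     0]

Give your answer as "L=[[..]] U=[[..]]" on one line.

L=[[1,0,0],[2,1,0],[0,-1,1]] U=[[2,1,0],[0,1,-2],[0,0,-2]]

  row1 -= 2·row0 → [0,1,-2]
  row2 -= 0·row0 → [0,-1,0]
  row2 -= -1·row1 → [0,0,-2]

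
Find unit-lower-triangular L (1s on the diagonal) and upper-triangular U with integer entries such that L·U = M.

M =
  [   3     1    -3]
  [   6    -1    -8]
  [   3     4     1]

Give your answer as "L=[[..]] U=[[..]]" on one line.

  r1 -= 2·r0 → [0,-3,-2]
  r2 -= 1·r0 → [0,3,4]
  r2 -= -1·r1 → [0,0,2]

L=[[1,0,0],[2,1,0],[1,-1,1]] U=[[3,1,-3],[0,-3,-2],[0,0,2]]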